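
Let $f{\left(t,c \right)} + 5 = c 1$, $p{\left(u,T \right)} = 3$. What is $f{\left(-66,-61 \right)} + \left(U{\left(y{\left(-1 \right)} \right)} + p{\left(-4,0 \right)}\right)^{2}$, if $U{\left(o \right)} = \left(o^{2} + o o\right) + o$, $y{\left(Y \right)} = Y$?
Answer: $-50$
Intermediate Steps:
$f{\left(t,c \right)} = -5 + c$ ($f{\left(t,c \right)} = -5 + c 1 = -5 + c$)
$U{\left(o \right)} = o + 2 o^{2}$ ($U{\left(o \right)} = \left(o^{2} + o^{2}\right) + o = 2 o^{2} + o = o + 2 o^{2}$)
$f{\left(-66,-61 \right)} + \left(U{\left(y{\left(-1 \right)} \right)} + p{\left(-4,0 \right)}\right)^{2} = \left(-5 - 61\right) + \left(- (1 + 2 \left(-1\right)) + 3\right)^{2} = -66 + \left(- (1 - 2) + 3\right)^{2} = -66 + \left(\left(-1\right) \left(-1\right) + 3\right)^{2} = -66 + \left(1 + 3\right)^{2} = -66 + 4^{2} = -66 + 16 = -50$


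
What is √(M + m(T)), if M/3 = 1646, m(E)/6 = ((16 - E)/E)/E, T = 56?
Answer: 3*√107537/14 ≈ 70.270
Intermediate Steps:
m(E) = 6*(16 - E)/E² (m(E) = 6*(((16 - E)/E)/E) = 6*((16 - E)/E²) = 6*(16 - E)/E²)
M = 4938 (M = 3*1646 = 4938)
√(M + m(T)) = √(4938 + 6*(16 - 1*56)/56²) = √(4938 + 6*(1/3136)*(16 - 56)) = √(4938 + 6*(1/3136)*(-40)) = √(4938 - 15/196) = √(967833/196) = 3*√107537/14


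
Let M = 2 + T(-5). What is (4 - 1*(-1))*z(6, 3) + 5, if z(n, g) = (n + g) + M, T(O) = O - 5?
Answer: 10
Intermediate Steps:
T(O) = -5 + O
M = -8 (M = 2 + (-5 - 5) = 2 - 10 = -8)
z(n, g) = -8 + g + n (z(n, g) = (n + g) - 8 = (g + n) - 8 = -8 + g + n)
(4 - 1*(-1))*z(6, 3) + 5 = (4 - 1*(-1))*(-8 + 3 + 6) + 5 = (4 + 1)*1 + 5 = 5*1 + 5 = 5 + 5 = 10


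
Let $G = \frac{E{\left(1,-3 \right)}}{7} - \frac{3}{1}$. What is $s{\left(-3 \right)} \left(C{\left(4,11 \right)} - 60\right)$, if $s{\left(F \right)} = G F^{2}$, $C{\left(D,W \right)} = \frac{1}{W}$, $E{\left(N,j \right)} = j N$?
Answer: $\frac{142344}{77} \approx 1848.6$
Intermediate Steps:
$E{\left(N,j \right)} = N j$
$G = - \frac{24}{7}$ ($G = \frac{1 \left(-3\right)}{7} - \frac{3}{1} = \left(-3\right) \frac{1}{7} - 3 = - \frac{3}{7} - 3 = - \frac{24}{7} \approx -3.4286$)
$s{\left(F \right)} = - \frac{24 F^{2}}{7}$
$s{\left(-3 \right)} \left(C{\left(4,11 \right)} - 60\right) = - \frac{24 \left(-3\right)^{2}}{7} \left(\frac{1}{11} - 60\right) = \left(- \frac{24}{7}\right) 9 \left(\frac{1}{11} + \left(-66 + 6\right)\right) = - \frac{216 \left(\frac{1}{11} - 60\right)}{7} = \left(- \frac{216}{7}\right) \left(- \frac{659}{11}\right) = \frac{142344}{77}$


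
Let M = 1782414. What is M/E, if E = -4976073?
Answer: -198046/552897 ≈ -0.35820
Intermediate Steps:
M/E = 1782414/(-4976073) = 1782414*(-1/4976073) = -198046/552897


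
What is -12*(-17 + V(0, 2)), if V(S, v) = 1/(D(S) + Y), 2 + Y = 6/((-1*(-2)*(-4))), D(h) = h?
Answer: 2292/11 ≈ 208.36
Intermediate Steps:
Y = -11/4 (Y = -2 + 6/((-1*(-2)*(-4))) = -2 + 6/((2*(-4))) = -2 + 6/(-8) = -2 + 6*(-1/8) = -2 - 3/4 = -11/4 ≈ -2.7500)
V(S, v) = 1/(-11/4 + S) (V(S, v) = 1/(S - 11/4) = 1/(-11/4 + S))
-12*(-17 + V(0, 2)) = -12*(-17 + 4/(-11 + 4*0)) = -12*(-17 + 4/(-11 + 0)) = -12*(-17 + 4/(-11)) = -12*(-17 + 4*(-1/11)) = -12*(-17 - 4/11) = -12*(-191/11) = 2292/11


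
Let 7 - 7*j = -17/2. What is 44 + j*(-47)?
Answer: -841/14 ≈ -60.071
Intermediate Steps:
j = 31/14 (j = 1 - (-17)/(7*2) = 1 - 1/7*(-17/2) = 1 + 17/14 = 31/14 ≈ 2.2143)
44 + j*(-47) = 44 + (31/14)*(-47) = 44 - 1457/14 = -841/14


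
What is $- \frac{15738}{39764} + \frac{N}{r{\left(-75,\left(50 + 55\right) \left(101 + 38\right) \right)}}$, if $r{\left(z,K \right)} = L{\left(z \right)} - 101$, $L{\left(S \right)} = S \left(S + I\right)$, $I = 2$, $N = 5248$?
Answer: $\frac{31026365}{53422934} \approx 0.58077$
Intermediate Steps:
$L{\left(S \right)} = S \left(2 + S\right)$ ($L{\left(S \right)} = S \left(S + 2\right) = S \left(2 + S\right)$)
$r{\left(z,K \right)} = -101 + z \left(2 + z\right)$ ($r{\left(z,K \right)} = z \left(2 + z\right) - 101 = -101 + z \left(2 + z\right)$)
$- \frac{15738}{39764} + \frac{N}{r{\left(-75,\left(50 + 55\right) \left(101 + 38\right) \right)}} = - \frac{15738}{39764} + \frac{5248}{-101 - 75 \left(2 - 75\right)} = \left(-15738\right) \frac{1}{39764} + \frac{5248}{-101 - -5475} = - \frac{7869}{19882} + \frac{5248}{-101 + 5475} = - \frac{7869}{19882} + \frac{5248}{5374} = - \frac{7869}{19882} + 5248 \cdot \frac{1}{5374} = - \frac{7869}{19882} + \frac{2624}{2687} = \frac{31026365}{53422934}$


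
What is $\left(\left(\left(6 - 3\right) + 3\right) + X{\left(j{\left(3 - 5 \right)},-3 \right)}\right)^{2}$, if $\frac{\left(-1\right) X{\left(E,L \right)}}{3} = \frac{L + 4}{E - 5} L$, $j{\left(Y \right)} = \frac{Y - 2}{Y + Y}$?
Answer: $\frac{225}{16} \approx 14.063$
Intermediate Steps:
$j{\left(Y \right)} = \frac{-2 + Y}{2 Y}$
$X{\left(E,L \right)} = - \frac{3 L \left(4 + L\right)}{-5 + E}$ ($X{\left(E,L \right)} = - 3 \frac{L + 4}{E - 5} L = - 3 \frac{4 + L}{-5 + E} L = - 3 \frac{L \left(4 + L\right)}{-5 + E} = - \frac{3 L \left(4 + L\right)}{-5 + E}$)
$\left(\left(\left(6 - 3\right) + 3\right) + X{\left(j{\left(3 - 5 \right)},-3 \right)}\right)^{2} = \left(\left(\left(6 - 3\right) + 3\right) - - \frac{9 \left(4 - 3\right)}{-5 + \frac{-2 + \left(3 - 5\right)}{2 \left(3 - 5\right)}}\right)^{2} = \left(\left(3 + 3\right) - \left(-9\right) \frac{1}{-5 + \frac{-2 + \left(3 - 5\right)}{2 \left(3 - 5\right)}} 1\right)^{2} = \left(6 - \left(-9\right) \frac{1}{-5 + \frac{-2 - 2}{2 \left(-2\right)}} 1\right)^{2} = \left(6 - \left(-9\right) \frac{1}{-5 + \frac{1}{2} \left(- \frac{1}{2}\right) \left(-4\right)} 1\right)^{2} = \left(6 - \left(-9\right) \frac{1}{-5 + 1} \cdot 1\right)^{2} = \left(6 - \left(-9\right) \frac{1}{-4} \cdot 1\right)^{2} = \left(6 - \left(-9\right) \left(- \frac{1}{4}\right) 1\right)^{2} = \left(6 - \frac{9}{4}\right)^{2} = \left(\frac{15}{4}\right)^{2} = \frac{225}{16}$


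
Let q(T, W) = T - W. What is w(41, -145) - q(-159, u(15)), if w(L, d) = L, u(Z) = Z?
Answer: 215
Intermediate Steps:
w(41, -145) - q(-159, u(15)) = 41 - (-159 - 1*15) = 41 - (-159 - 15) = 41 - 1*(-174) = 41 + 174 = 215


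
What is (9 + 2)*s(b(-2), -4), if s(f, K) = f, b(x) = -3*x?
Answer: 66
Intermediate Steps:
(9 + 2)*s(b(-2), -4) = (9 + 2)*(-3*(-2)) = 11*6 = 66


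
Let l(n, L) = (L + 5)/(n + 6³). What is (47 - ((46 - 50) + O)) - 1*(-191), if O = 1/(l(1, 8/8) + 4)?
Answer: 211291/874 ≈ 241.75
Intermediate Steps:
l(n, L) = (5 + L)/(216 + n) (l(n, L) = (5 + L)/(n + 216) = (5 + L)/(216 + n))
O = 217/874 (O = 1/((5 + 8/8)/(216 + 1) + 4) = 1/((5 + 8*(⅛))/217 + 4) = 1/((5 + 1)/217 + 4) = 1/((1/217)*6 + 4) = 1/(6/217 + 4) = 1/(874/217) = 217/874 ≈ 0.24828)
(47 - ((46 - 50) + O)) - 1*(-191) = (47 - ((46 - 50) + 217/874)) - 1*(-191) = (47 - (-4 + 217/874)) + 191 = (47 - 1*(-3279/874)) + 191 = (47 + 3279/874) + 191 = 44357/874 + 191 = 211291/874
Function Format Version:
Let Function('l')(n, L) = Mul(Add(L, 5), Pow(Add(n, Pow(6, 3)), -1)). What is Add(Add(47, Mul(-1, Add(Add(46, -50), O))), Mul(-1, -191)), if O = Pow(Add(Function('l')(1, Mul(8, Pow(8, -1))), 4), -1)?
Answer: Rational(211291, 874) ≈ 241.75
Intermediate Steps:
Function('l')(n, L) = Mul(Pow(Add(216, n), -1), Add(5, L)) (Function('l')(n, L) = Mul(Add(5, L), Pow(Add(n, 216), -1)) = Mul(Add(5, L), Pow(Add(216, n), -1)) = Mul(Pow(Add(216, n), -1), Add(5, L)))
O = Rational(217, 874) (O = Pow(Add(Mul(Pow(Add(216, 1), -1), Add(5, Mul(8, Pow(8, -1)))), 4), -1) = Pow(Add(Mul(Pow(217, -1), Add(5, Mul(8, Rational(1, 8)))), 4), -1) = Pow(Add(Mul(Rational(1, 217), Add(5, 1)), 4), -1) = Pow(Add(Mul(Rational(1, 217), 6), 4), -1) = Pow(Add(Rational(6, 217), 4), -1) = Pow(Rational(874, 217), -1) = Rational(217, 874) ≈ 0.24828)
Add(Add(47, Mul(-1, Add(Add(46, -50), O))), Mul(-1, -191)) = Add(Add(47, Mul(-1, Add(Add(46, -50), Rational(217, 874)))), Mul(-1, -191)) = Add(Add(47, Mul(-1, Add(-4, Rational(217, 874)))), 191) = Add(Add(47, Mul(-1, Rational(-3279, 874))), 191) = Add(Add(47, Rational(3279, 874)), 191) = Add(Rational(44357, 874), 191) = Rational(211291, 874)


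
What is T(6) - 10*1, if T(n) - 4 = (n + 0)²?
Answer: 30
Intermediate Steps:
T(n) = 4 + n² (T(n) = 4 + (n + 0)² = 4 + n²)
T(6) - 10*1 = (4 + 6²) - 10*1 = (4 + 36) - 10 = 40 - 10 = 30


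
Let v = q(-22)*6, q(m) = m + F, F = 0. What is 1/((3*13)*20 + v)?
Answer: 1/648 ≈ 0.0015432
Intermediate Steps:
q(m) = m (q(m) = m + 0 = m)
v = -132 (v = -22*6 = -132)
1/((3*13)*20 + v) = 1/((3*13)*20 - 132) = 1/(39*20 - 132) = 1/(780 - 132) = 1/648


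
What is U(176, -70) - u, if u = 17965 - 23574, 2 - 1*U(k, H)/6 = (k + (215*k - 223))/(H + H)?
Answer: 72407/10 ≈ 7240.7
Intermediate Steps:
U(k, H) = 12 - 3*(-223 + 216*k)/H (U(k, H) = 12 - 6*(k + (215*k - 223))/(H + H) = 12 - 6*(k + (-223 + 215*k))/(2*H) = 12 - 6*(-223 + 216*k)*1/(2*H) = 12 - 3*(-223 + 216*k)/H)
u = -5609
U(176, -70) - u = 3*(223 - 216*176 + 4*(-70))/(-70) - 1*(-5609) = 3*(-1/70)*(223 - 38016 - 280) + 5609 = 3*(-1/70)*(-38073) + 5609 = 16317/10 + 5609 = 72407/10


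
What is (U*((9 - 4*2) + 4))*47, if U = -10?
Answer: -2350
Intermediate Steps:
(U*((9 - 4*2) + 4))*47 = -10*((9 - 4*2) + 4)*47 = -10*((9 - 8) + 4)*47 = -10*(1 + 4)*47 = -10*5*47 = -50*47 = -2350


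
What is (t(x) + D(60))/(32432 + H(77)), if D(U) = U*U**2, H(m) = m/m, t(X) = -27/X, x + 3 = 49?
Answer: 3311991/497306 ≈ 6.6599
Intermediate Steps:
x = 46 (x = -3 + 49 = 46)
H(m) = 1
D(U) = U**3
(t(x) + D(60))/(32432 + H(77)) = (-27/46 + 60**3)/(32432 + 1) = (-27*1/46 + 216000)/32433 = (-27/46 + 216000)*(1/32433) = (9935973/46)*(1/32433) = 3311991/497306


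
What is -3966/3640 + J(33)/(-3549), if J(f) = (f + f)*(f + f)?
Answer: -54819/23660 ≈ -2.3169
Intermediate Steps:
J(f) = 4*f² (J(f) = (2*f)*(2*f) = 4*f²)
-3966/3640 + J(33)/(-3549) = -3966/3640 + (4*33²)/(-3549) = -3966*1/3640 + (4*1089)*(-1/3549) = -1983/1820 + 4356*(-1/3549) = -1983/1820 - 1452/1183 = -54819/23660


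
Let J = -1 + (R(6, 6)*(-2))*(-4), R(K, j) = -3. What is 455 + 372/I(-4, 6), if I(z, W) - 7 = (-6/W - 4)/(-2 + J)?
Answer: 49157/97 ≈ 506.77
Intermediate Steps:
J = -25 (J = -1 - 3*(-2)*(-4) = -1 + 6*(-4) = -1 - 24 = -25)
I(z, W) = 193/27 + 2/(9*W) (I(z, W) = 7 + (-6/W - 4)/(-2 - 25) = 7 + (-4 - 6/W)/(-27) = 7 + (-4 - 6/W)*(-1/27) = 7 + (4/27 + 2/(9*W)) = 193/27 + 2/(9*W))
455 + 372/I(-4, 6) = 455 + 372/(((1/27)*(6 + 193*6)/6)) = 455 + 372/(((1/27)*(⅙)*(6 + 1158))) = 455 + 372/(((1/27)*(⅙)*1164)) = 455 + 372/(194/27) = 455 + 372*(27/194) = 455 + 5022/97 = 49157/97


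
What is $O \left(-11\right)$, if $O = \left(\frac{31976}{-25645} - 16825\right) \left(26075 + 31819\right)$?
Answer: $\frac{274799666826234}{25645} \approx 1.0716 \cdot 10^{10}$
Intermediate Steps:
$O = - \frac{24981787893294}{25645}$ ($O = \left(31976 \left(- \frac{1}{25645}\right) - 16825\right) 57894 = \left(- \frac{31976}{25645} - 16825\right) 57894 = \left(- \frac{431509101}{25645}\right) 57894 = - \frac{24981787893294}{25645} \approx -9.7414 \cdot 10^{8}$)
$O \left(-11\right) = \left(- \frac{24981787893294}{25645}\right) \left(-11\right) = \frac{274799666826234}{25645}$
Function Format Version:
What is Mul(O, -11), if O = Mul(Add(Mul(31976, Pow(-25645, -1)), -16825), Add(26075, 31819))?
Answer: Rational(274799666826234, 25645) ≈ 1.0716e+10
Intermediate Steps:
O = Rational(-24981787893294, 25645) (O = Mul(Add(Mul(31976, Rational(-1, 25645)), -16825), 57894) = Mul(Add(Rational(-31976, 25645), -16825), 57894) = Mul(Rational(-431509101, 25645), 57894) = Rational(-24981787893294, 25645) ≈ -9.7414e+8)
Mul(O, -11) = Mul(Rational(-24981787893294, 25645), -11) = Rational(274799666826234, 25645)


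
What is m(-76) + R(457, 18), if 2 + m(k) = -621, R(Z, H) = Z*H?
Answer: 7603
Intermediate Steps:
R(Z, H) = H*Z
m(k) = -623 (m(k) = -2 - 621 = -623)
m(-76) + R(457, 18) = -623 + 18*457 = -623 + 8226 = 7603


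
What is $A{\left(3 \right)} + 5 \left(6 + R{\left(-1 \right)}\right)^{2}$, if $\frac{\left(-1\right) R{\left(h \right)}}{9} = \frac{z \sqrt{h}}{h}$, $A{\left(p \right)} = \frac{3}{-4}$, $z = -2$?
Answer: $- \frac{5763}{4} - 1080 i \approx -1440.8 - 1080.0 i$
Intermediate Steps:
$A{\left(p \right)} = - \frac{3}{4}$ ($A{\left(p \right)} = 3 \left(- \frac{1}{4}\right) = - \frac{3}{4}$)
$R{\left(h \right)} = \frac{18}{\sqrt{h}}$ ($R{\left(h \right)} = - 9 \frac{\left(-2\right) \sqrt{h}}{h} = - 9 \left(- \frac{2}{\sqrt{h}}\right) = \frac{18}{\sqrt{h}}$)
$A{\left(3 \right)} + 5 \left(6 + R{\left(-1 \right)}\right)^{2} = - \frac{3}{4} + 5 \left(6 + \frac{18}{i}\right)^{2} = - \frac{3}{4} + 5 \left(6 + 18 \left(- i\right)\right)^{2} = - \frac{3}{4} + 5 \left(6 - 18 i\right)^{2}$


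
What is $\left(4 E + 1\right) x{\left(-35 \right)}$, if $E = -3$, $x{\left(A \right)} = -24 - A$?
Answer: $-121$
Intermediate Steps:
$\left(4 E + 1\right) x{\left(-35 \right)} = \left(4 \left(-3\right) + 1\right) \left(-24 - -35\right) = \left(-12 + 1\right) \left(-24 + 35\right) = \left(-11\right) 11 = -121$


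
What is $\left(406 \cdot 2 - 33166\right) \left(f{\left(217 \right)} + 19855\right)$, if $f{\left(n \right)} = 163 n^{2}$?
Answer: $-248975742148$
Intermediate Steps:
$\left(406 \cdot 2 - 33166\right) \left(f{\left(217 \right)} + 19855\right) = \left(406 \cdot 2 - 33166\right) \left(163 \cdot 217^{2} + 19855\right) = \left(812 - 33166\right) \left(163 \cdot 47089 + 19855\right) = - 32354 \left(7675507 + 19855\right) = \left(-32354\right) 7695362 = -248975742148$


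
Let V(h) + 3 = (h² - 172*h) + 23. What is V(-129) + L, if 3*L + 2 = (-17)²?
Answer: 116834/3 ≈ 38945.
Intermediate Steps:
V(h) = 20 + h² - 172*h (V(h) = -3 + ((h² - 172*h) + 23) = -3 + (23 + h² - 172*h) = 20 + h² - 172*h)
L = 287/3 (L = -⅔ + (⅓)*(-17)² = -⅔ + (⅓)*289 = -⅔ + 289/3 = 287/3 ≈ 95.667)
V(-129) + L = (20 + (-129)² - 172*(-129)) + 287/3 = (20 + 16641 + 22188) + 287/3 = 38849 + 287/3 = 116834/3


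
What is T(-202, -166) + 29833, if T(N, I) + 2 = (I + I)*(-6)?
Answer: 31823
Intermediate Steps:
T(N, I) = -2 - 12*I (T(N, I) = -2 + (I + I)*(-6) = -2 + (2*I)*(-6) = -2 - 12*I)
T(-202, -166) + 29833 = (-2 - 12*(-166)) + 29833 = (-2 + 1992) + 29833 = 1990 + 29833 = 31823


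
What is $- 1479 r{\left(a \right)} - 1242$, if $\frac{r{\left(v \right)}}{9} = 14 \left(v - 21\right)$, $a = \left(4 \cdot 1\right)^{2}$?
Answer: $930528$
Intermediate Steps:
$a = 16$ ($a = 4^{2} = 16$)
$r{\left(v \right)} = -2646 + 126 v$ ($r{\left(v \right)} = 9 \cdot 14 \left(v - 21\right) = 9 \cdot 14 \left(-21 + v\right) = 9 \left(-294 + 14 v\right) = -2646 + 126 v$)
$- 1479 r{\left(a \right)} - 1242 = - 1479 \left(-2646 + 126 \cdot 16\right) - 1242 = - 1479 \left(-2646 + 2016\right) - 1242 = \left(-1479\right) \left(-630\right) - 1242 = 931770 - 1242 = 930528$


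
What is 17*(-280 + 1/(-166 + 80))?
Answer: -409377/86 ≈ -4760.2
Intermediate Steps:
17*(-280 + 1/(-166 + 80)) = 17*(-280 + 1/(-86)) = 17*(-280 - 1/86) = 17*(-24081/86) = -409377/86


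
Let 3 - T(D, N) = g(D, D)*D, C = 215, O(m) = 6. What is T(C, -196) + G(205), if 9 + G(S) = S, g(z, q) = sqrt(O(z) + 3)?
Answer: -446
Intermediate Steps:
g(z, q) = 3 (g(z, q) = sqrt(6 + 3) = sqrt(9) = 3)
T(D, N) = 3 - 3*D
G(S) = -9 + S
T(C, -196) + G(205) = (3 - 3*215) + (-9 + 205) = (3 - 645) + 196 = -642 + 196 = -446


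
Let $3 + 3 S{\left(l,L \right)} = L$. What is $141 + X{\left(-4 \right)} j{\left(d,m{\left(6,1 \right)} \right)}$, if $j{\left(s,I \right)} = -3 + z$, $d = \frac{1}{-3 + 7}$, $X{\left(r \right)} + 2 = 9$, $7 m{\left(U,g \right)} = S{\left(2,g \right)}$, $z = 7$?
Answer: $169$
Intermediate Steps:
$S{\left(l,L \right)} = -1 + \frac{L}{3}$
$m{\left(U,g \right)} = - \frac{1}{7} + \frac{g}{21}$ ($m{\left(U,g \right)} = \frac{-1 + \frac{g}{3}}{7} = - \frac{1}{7} + \frac{g}{21}$)
$X{\left(r \right)} = 7$ ($X{\left(r \right)} = -2 + 9 = 7$)
$d = \frac{1}{4} \approx 0.25$
$j{\left(s,I \right)} = 4$ ($j{\left(s,I \right)} = -3 + 7 = 4$)
$141 + X{\left(-4 \right)} j{\left(d,m{\left(6,1 \right)} \right)} = 141 + 7 \cdot 4 = 141 + 28 = 169$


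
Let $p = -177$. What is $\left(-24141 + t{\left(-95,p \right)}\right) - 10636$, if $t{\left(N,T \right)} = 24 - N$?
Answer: $-34658$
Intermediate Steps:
$\left(-24141 + t{\left(-95,p \right)}\right) - 10636 = \left(-24141 + \left(24 - -95\right)\right) - 10636 = \left(-24141 + \left(24 + 95\right)\right) - 10636 = \left(-24141 + 119\right) - 10636 = -24022 - 10636 = -34658$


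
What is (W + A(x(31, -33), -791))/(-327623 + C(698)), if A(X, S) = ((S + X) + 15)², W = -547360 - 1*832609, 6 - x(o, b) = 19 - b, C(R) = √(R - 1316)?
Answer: 230739964555/107336830747 + 704285*I*√618/107336830747 ≈ 2.1497 + 0.00016312*I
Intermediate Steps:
C(R) = √(-1316 + R)
x(o, b) = -13 + b (x(o, b) = 6 - (19 - b) = 6 + (-19 + b) = -13 + b)
W = -1379969 (W = -547360 - 832609 = -1379969)
A(X, S) = (15 + S + X)²
(W + A(x(31, -33), -791))/(-327623 + C(698)) = (-1379969 + (15 - 791 + (-13 - 33))²)/(-327623 + √(-1316 + 698)) = (-1379969 + (15 - 791 - 46)²)/(-327623 + √(-618)) = (-1379969 + (-822)²)/(-327623 + I*√618) = (-1379969 + 675684)/(-327623 + I*√618) = -704285/(-327623 + I*√618)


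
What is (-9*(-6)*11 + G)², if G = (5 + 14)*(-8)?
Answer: 195364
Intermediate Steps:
G = -152 (G = 19*(-8) = -152)
(-9*(-6)*11 + G)² = (-9*(-6)*11 - 152)² = (54*11 - 152)² = (594 - 152)² = 442² = 195364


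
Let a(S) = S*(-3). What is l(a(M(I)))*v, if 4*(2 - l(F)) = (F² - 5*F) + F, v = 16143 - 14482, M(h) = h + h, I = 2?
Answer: -76406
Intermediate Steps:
M(h) = 2*h
a(S) = -3*S
v = 1661
l(F) = 2 + F - F²/4 (l(F) = 2 - ((F² - 5*F) + F)/4 = 2 - (F² - 4*F)/4 = 2 + (F - F²/4) = 2 + F - F²/4)
l(a(M(I)))*v = (2 - 6*2 - (-6*2)²/4)*1661 = (2 - 3*4 - (-3*4)²/4)*1661 = (2 - 12 - ¼*(-12)²)*1661 = (2 - 12 - ¼*144)*1661 = (2 - 12 - 36)*1661 = -46*1661 = -76406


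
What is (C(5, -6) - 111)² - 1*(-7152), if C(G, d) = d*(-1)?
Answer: 18177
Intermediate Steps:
C(G, d) = -d
(C(5, -6) - 111)² - 1*(-7152) = (-1*(-6) - 111)² - 1*(-7152) = (6 - 111)² + 7152 = (-105)² + 7152 = 11025 + 7152 = 18177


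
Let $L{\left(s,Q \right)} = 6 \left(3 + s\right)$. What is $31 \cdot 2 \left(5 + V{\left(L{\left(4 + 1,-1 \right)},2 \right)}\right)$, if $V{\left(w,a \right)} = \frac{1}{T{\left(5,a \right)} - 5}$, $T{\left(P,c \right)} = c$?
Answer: $\frac{868}{3} \approx 289.33$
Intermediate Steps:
$L{\left(s,Q \right)} = 18 + 6 s$
$V{\left(w,a \right)} = \frac{1}{-5 + a}$ ($V{\left(w,a \right)} = \frac{1}{a - 5} = \frac{1}{-5 + a}$)
$31 \cdot 2 \left(5 + V{\left(L{\left(4 + 1,-1 \right)},2 \right)}\right) = 31 \cdot 2 \left(5 + \frac{1}{-5 + 2}\right) = 31 \cdot 2 \left(5 + \frac{1}{-3}\right) = 31 \cdot 2 \left(5 - \frac{1}{3}\right) = 31 \cdot 2 \cdot \frac{14}{3} = 31 \cdot \frac{28}{3} = \frac{868}{3}$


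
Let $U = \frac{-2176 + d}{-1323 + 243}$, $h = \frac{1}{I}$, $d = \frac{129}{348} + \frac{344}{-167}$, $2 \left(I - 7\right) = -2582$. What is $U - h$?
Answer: $\frac{100348141}{49747296} \approx 2.0172$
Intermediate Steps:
$I = -1284$ ($I = 7 + \frac{1}{2} \left(-2582\right) = 7 - 1291 = -1284$)
$d = - \frac{32723}{19372}$ ($d = 129 \cdot \frac{1}{348} + 344 \left(- \frac{1}{167}\right) = \frac{43}{116} - \frac{344}{167} = - \frac{32723}{19372} \approx -1.6892$)
$h = - \frac{1}{1284}$ ($h = \frac{1}{-1284} = - \frac{1}{1284} \approx -0.00077882$)
$U = \frac{937471}{464928}$ ($U = \frac{-2176 - \frac{32723}{19372}}{-1323 + 243} = - \frac{42186195}{19372 \left(-1080\right)} = \left(- \frac{42186195}{19372}\right) \left(- \frac{1}{1080}\right) = \frac{937471}{464928} \approx 2.0164$)
$U - h = \frac{937471}{464928} - - \frac{1}{1284} = \frac{937471}{464928} + \frac{1}{1284} = \frac{100348141}{49747296}$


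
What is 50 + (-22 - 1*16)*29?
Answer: -1052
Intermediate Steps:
50 + (-22 - 1*16)*29 = 50 + (-22 - 16)*29 = 50 - 38*29 = 50 - 1102 = -1052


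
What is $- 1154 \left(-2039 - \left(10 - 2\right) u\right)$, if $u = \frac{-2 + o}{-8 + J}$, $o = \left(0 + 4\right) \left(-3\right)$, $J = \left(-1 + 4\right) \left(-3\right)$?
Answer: $\frac{40130350}{17} \approx 2.3606 \cdot 10^{6}$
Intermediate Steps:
$J = -9$ ($J = 3 \left(-3\right) = -9$)
$o = -12$ ($o = 4 \left(-3\right) = -12$)
$u = \frac{14}{17}$ ($u = \frac{-2 - 12}{-8 - 9} = - \frac{14}{-17} = \left(-14\right) \left(- \frac{1}{17}\right) = \frac{14}{17} \approx 0.82353$)
$- 1154 \left(-2039 - \left(10 - 2\right) u\right) = - 1154 \left(-2039 - \left(10 - 2\right) \frac{14}{17}\right) = - 1154 \left(-2039 - 8 \cdot \frac{14}{17}\right) = - 1154 \left(-2039 - \frac{112}{17}\right) = \left(-1154\right) \left(- \frac{34775}{17}\right) = \frac{40130350}{17}$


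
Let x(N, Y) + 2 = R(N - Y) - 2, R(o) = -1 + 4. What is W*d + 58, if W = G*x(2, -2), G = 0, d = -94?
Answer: 58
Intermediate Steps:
R(o) = 3
x(N, Y) = -1 (x(N, Y) = -2 + (3 - 2) = -2 + 1 = -1)
W = 0 (W = 0*(-1) = 0)
W*d + 58 = 0*(-94) + 58 = 0 + 58 = 58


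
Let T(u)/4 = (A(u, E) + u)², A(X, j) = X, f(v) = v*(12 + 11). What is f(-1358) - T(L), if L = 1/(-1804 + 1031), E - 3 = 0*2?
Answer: -18663220802/597529 ≈ -31234.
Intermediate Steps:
f(v) = 23*v (f(v) = v*23 = 23*v)
E = 3 (E = 3 + 0*2 = 3 + 0 = 3)
L = -1/773 (L = 1/(-773) = -1/773 ≈ -0.0012937)
T(u) = 16*u² (T(u) = 4*(u + u)² = 4*(2*u)² = 4*(4*u²) = 16*u²)
f(-1358) - T(L) = 23*(-1358) - 16*(-1/773)² = -31234 - 16/597529 = -18663220802/597529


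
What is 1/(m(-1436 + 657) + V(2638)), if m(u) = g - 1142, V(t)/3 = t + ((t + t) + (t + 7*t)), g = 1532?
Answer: 1/87444 ≈ 1.1436e-5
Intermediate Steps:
V(t) = 33*t (V(t) = 3*(t + ((t + t) + (t + 7*t))) = 3*(t + (2*t + 8*t)) = 3*(t + 10*t) = 3*(11*t) = 33*t)
m(u) = 390 (m(u) = 1532 - 1142 = 390)
1/(m(-1436 + 657) + V(2638)) = 1/(390 + 33*2638) = 1/(390 + 87054) = 1/87444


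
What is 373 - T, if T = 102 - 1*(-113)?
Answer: 158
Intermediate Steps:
T = 215 (T = 102 + 113 = 215)
373 - T = 373 - 1*215 = 373 - 215 = 158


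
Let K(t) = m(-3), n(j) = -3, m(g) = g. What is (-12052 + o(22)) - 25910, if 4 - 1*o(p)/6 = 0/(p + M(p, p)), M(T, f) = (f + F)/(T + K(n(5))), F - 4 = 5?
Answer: -37938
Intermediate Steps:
K(t) = -3
F = 9 (F = 4 + 5 = 9)
M(T, f) = (9 + f)/(-3 + T) (M(T, f) = (f + 9)/(T - 3) = (9 + f)/(-3 + T))
o(p) = 24 (o(p) = 24 - 6*0/(p + (9 + p)/(-3 + p)) = 24 - 6*0 = 24 + 0 = 24)
(-12052 + o(22)) - 25910 = (-12052 + 24) - 25910 = -12028 - 25910 = -37938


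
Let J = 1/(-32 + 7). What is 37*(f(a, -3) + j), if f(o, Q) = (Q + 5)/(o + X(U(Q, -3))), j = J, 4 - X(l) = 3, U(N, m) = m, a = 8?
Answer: 1517/225 ≈ 6.7422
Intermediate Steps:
X(l) = 1 (X(l) = 4 - 1*3 = 4 - 3 = 1)
J = -1/25 (J = 1/(-25) = -1/25 ≈ -0.040000)
j = -1/25 ≈ -0.040000
f(o, Q) = (5 + Q)/(1 + o) (f(o, Q) = (Q + 5)/(o + 1) = (5 + Q)/(1 + o))
37*(f(a, -3) + j) = 37*((5 - 3)/(1 + 8) - 1/25) = 37*(2/9 - 1/25) = 37*(41/225) = 1517/225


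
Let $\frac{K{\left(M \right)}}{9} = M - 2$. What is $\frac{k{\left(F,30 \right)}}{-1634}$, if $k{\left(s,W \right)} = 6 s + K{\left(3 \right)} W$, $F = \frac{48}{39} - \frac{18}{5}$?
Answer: $- \frac{8313}{53105} \approx -0.15654$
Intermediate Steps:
$K{\left(M \right)} = -18 + 9 M$ ($K{\left(M \right)} = 9 \left(M - 2\right) = 9 \left(-2 + M\right) = -18 + 9 M$)
$F = - \frac{154}{65}$ ($F = 48 \cdot \frac{1}{39} - \frac{18}{5} = \frac{16}{13} - \frac{18}{5} = - \frac{154}{65} \approx -2.3692$)
$k{\left(s,W \right)} = 6 s + 9 W$ ($k{\left(s,W \right)} = 6 s + \left(-18 + 9 \cdot 3\right) W = 6 s + \left(-18 + 27\right) W = 6 s + 9 W$)
$\frac{k{\left(F,30 \right)}}{-1634} = \frac{6 \left(- \frac{154}{65}\right) + 9 \cdot 30}{-1634} = \left(- \frac{924}{65} + 270\right) \left(- \frac{1}{1634}\right) = \frac{16626}{65} \left(- \frac{1}{1634}\right) = - \frac{8313}{53105}$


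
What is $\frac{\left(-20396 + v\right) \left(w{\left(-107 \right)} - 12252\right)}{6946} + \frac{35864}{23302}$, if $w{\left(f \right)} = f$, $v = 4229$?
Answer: $\frac{2328087016075}{80927846} \approx 28767.0$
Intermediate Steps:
$\frac{\left(-20396 + v\right) \left(w{\left(-107 \right)} - 12252\right)}{6946} + \frac{35864}{23302} = \frac{\left(-20396 + 4229\right) \left(-107 - 12252\right)}{6946} + \frac{35864}{23302} = \left(-16167\right) \left(-12359\right) \frac{1}{6946} + 35864 \cdot \frac{1}{23302} = 199807953 \cdot \frac{1}{6946} + \frac{17932}{11651} = \frac{199807953}{6946} + \frac{17932}{11651} = \frac{2328087016075}{80927846}$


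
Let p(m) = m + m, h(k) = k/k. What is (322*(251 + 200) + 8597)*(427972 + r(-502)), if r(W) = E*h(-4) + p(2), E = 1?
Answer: 65830994163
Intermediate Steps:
h(k) = 1
p(m) = 2*m
r(W) = 5 (r(W) = 1*1 + 2*2 = 1 + 4 = 5)
(322*(251 + 200) + 8597)*(427972 + r(-502)) = (322*(251 + 200) + 8597)*(427972 + 5) = (322*451 + 8597)*427977 = (145222 + 8597)*427977 = 153819*427977 = 65830994163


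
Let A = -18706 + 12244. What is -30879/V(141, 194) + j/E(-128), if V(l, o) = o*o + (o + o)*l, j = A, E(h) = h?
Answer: 37048401/738752 ≈ 50.150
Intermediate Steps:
A = -6462
j = -6462
V(l, o) = o² + 2*l*o (V(l, o) = o² + (2*o)*l = o² + 2*l*o)
-30879/V(141, 194) + j/E(-128) = -30879*1/(194*(194 + 2*141)) - 6462/(-128) = -30879*1/(194*(194 + 282)) - 6462*(-1/128) = -30879/(194*476) + 3231/64 = -30879/92344 + 3231/64 = 37048401/738752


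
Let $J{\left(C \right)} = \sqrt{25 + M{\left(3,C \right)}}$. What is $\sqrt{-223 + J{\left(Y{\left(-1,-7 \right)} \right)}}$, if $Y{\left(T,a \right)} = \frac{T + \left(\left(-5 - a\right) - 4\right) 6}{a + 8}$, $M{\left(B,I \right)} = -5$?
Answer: $\sqrt{-223 + 2 \sqrt{5}} \approx 14.783 i$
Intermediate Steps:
$Y{\left(T,a \right)} = \frac{-54 + T - 6 a}{8 + a}$ ($Y{\left(T,a \right)} = \frac{T + \left(-9 - a\right) 6}{8 + a} = \frac{T - \left(54 + 6 a\right)}{8 + a} = \frac{-54 + T - 6 a}{8 + a}$)
$J{\left(C \right)} = 2 \sqrt{5}$ ($J{\left(C \right)} = \sqrt{25 - 5} = \sqrt{20} = 2 \sqrt{5}$)
$\sqrt{-223 + J{\left(Y{\left(-1,-7 \right)} \right)}} = \sqrt{-223 + 2 \sqrt{5}}$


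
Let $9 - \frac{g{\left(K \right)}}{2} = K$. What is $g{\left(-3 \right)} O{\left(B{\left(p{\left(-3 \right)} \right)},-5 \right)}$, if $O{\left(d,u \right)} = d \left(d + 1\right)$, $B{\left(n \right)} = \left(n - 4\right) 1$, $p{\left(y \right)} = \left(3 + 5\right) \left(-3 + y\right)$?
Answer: $63648$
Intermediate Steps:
$g{\left(K \right)} = 18 - 2 K$
$p{\left(y \right)} = -24 + 8 y$ ($p{\left(y \right)} = 8 \left(-3 + y\right) = -24 + 8 y$)
$B{\left(n \right)} = -4 + n$ ($B{\left(n \right)} = \left(-4 + n\right) 1 = -4 + n$)
$O{\left(d,u \right)} = d \left(1 + d\right)$
$g{\left(-3 \right)} O{\left(B{\left(p{\left(-3 \right)} \right)},-5 \right)} = \left(18 - -6\right) \left(-4 + \left(-24 + 8 \left(-3\right)\right)\right) \left(1 + \left(-4 + \left(-24 + 8 \left(-3\right)\right)\right)\right) = \left(18 + 6\right) \left(-4 - 48\right) \left(1 - 52\right) = 24 \left(-4 - 48\right) \left(1 - 52\right) = 24 \left(- 52 \left(1 - 52\right)\right) = 24 \left(\left(-52\right) \left(-51\right)\right) = 24 \cdot 2652 = 63648$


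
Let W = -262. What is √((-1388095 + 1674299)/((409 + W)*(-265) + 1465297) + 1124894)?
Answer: 2*√143033918434386474/713171 ≈ 1060.6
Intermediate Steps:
√((-1388095 + 1674299)/((409 + W)*(-265) + 1465297) + 1124894) = √((-1388095 + 1674299)/((409 - 262)*(-265) + 1465297) + 1124894) = √(286204/(147*(-265) + 1465297) + 1124894) = √(286204/(-38955 + 1465297) + 1124894) = √(286204/1426342 + 1124894) = √(286204*(1/1426342) + 1124894) = √(143102/713171 + 1124894) = √(802241921976/713171) = 2*√143033918434386474/713171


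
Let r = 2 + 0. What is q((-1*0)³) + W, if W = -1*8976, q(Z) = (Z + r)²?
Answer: -8972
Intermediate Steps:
r = 2
q(Z) = (2 + Z)² (q(Z) = (Z + 2)² = (2 + Z)²)
W = -8976
q((-1*0)³) + W = (2 + (-1*0)³)² - 8976 = (2 + 0³)² - 8976 = (2 + 0)² - 8976 = 2² - 8976 = 4 - 8976 = -8972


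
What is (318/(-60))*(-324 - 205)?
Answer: 28037/10 ≈ 2803.7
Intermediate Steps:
(318/(-60))*(-324 - 205) = (318*(-1/60))*(-529) = -53/10*(-529) = 28037/10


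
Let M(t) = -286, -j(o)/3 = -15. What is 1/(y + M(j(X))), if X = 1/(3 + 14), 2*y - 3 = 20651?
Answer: 1/10041 ≈ 9.9592e-5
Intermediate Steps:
y = 10327 (y = 3/2 + (1/2)*20651 = 3/2 + 20651/2 = 10327)
X = 1/17 ≈ 0.058824
j(o) = 45 (j(o) = -3*(-15) = 45)
1/(y + M(j(X))) = 1/(10327 - 286) = 1/10041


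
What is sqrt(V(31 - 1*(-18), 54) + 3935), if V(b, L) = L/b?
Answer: sqrt(192869)/7 ≈ 62.738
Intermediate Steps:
sqrt(V(31 - 1*(-18), 54) + 3935) = sqrt(54/(31 - 1*(-18)) + 3935) = sqrt(54/(31 + 18) + 3935) = sqrt(54/49 + 3935) = sqrt(192869/49) = sqrt(192869)/7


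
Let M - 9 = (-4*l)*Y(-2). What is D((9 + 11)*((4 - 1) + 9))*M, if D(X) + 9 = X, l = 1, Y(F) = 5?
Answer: -2541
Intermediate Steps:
M = -11 (M = 9 - 4*1*5 = 9 - 4*5 = 9 - 20 = -11)
D(X) = -9 + X
D((9 + 11)*((4 - 1) + 9))*M = (-9 + (9 + 11)*((4 - 1) + 9))*(-11) = (-9 + 20*(3 + 9))*(-11) = (-9 + 20*12)*(-11) = (-9 + 240)*(-11) = 231*(-11) = -2541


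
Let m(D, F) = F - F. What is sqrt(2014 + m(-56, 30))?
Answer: sqrt(2014) ≈ 44.878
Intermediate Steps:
m(D, F) = 0
sqrt(2014 + m(-56, 30)) = sqrt(2014 + 0) = sqrt(2014)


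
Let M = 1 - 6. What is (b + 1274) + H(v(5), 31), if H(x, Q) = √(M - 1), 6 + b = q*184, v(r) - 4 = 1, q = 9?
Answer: 2924 + I*√6 ≈ 2924.0 + 2.4495*I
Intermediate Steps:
v(r) = 5 (v(r) = 4 + 1 = 5)
b = 1650 (b = -6 + 9*184 = -6 + 1656 = 1650)
M = -5
H(x, Q) = I*√6 (H(x, Q) = √(-5 - 1) = √(-6) = I*√6)
(b + 1274) + H(v(5), 31) = (1650 + 1274) + I*√6 = 2924 + I*√6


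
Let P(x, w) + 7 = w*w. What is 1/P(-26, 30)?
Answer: 1/893 ≈ 0.0011198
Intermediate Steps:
P(x, w) = -7 + w² (P(x, w) = -7 + w*w = -7 + w²)
1/P(-26, 30) = 1/(-7 + 30²) = 1/(-7 + 900) = 1/893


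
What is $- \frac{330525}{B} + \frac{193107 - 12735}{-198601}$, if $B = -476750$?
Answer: $- \frac{813990219}{3787321070} \approx -0.21493$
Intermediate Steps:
$- \frac{330525}{B} + \frac{193107 - 12735}{-198601} = - \frac{330525}{-476750} + \frac{193107 - 12735}{-198601} = \left(-330525\right) \left(- \frac{1}{476750}\right) + 180372 \left(- \frac{1}{198601}\right) = \frac{13221}{19070} - \frac{180372}{198601} = - \frac{813990219}{3787321070}$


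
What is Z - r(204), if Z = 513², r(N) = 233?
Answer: 262936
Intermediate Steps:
Z = 263169
Z - r(204) = 263169 - 1*233 = 263169 - 233 = 262936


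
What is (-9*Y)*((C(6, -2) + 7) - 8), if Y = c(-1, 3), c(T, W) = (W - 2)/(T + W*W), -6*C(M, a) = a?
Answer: ¾ ≈ 0.75000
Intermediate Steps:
C(M, a) = -a/6
c(T, W) = (-2 + W)/(T + W²)
Y = ⅛ (Y = (-2 + 3)/(-1 + 3²) = 1/(-1 + 9) = 1/8 = (⅛)*1 = ⅛ ≈ 0.12500)
(-9*Y)*((C(6, -2) + 7) - 8) = (-9*⅛)*((-⅙*(-2) + 7) - 8) = -9*((⅓ + 7) - 8)/8 = -9*(22/3 - 8)/8 = -9/8*(-⅔) = ¾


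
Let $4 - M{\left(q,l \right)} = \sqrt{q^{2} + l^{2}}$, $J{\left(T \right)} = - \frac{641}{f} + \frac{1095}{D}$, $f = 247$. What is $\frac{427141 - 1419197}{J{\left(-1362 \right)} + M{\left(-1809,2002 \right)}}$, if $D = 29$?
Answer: $\frac{1993459215123584}{373472571017181} + \frac{50900973727864 \sqrt{7280485}}{373472571017181} \approx 373.08$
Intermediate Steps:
$J{\left(T \right)} = \frac{251876}{7163}$ ($J{\left(T \right)} = - \frac{641}{247} + \frac{1095}{29} = \frac{251876}{7163}$)
$M{\left(q,l \right)} = 4 - \sqrt{l^{2} + q^{2}}$ ($M{\left(q,l \right)} = 4 - \sqrt{q^{2} + l^{2}} = 4 - \sqrt{l^{2} + q^{2}}$)
$\frac{427141 - 1419197}{J{\left(-1362 \right)} + M{\left(-1809,2002 \right)}} = \frac{427141 - 1419197}{\frac{251876}{7163} + \left(4 - \sqrt{2002^{2} + \left(-1809\right)^{2}}\right)} = - \frac{992056}{\frac{251876}{7163} + \left(4 - \sqrt{4008004 + 3272481}\right)} = - \frac{992056}{\frac{251876}{7163} + \left(4 - \sqrt{7280485}\right)} = - \frac{992056}{\frac{280528}{7163} - \sqrt{7280485}}$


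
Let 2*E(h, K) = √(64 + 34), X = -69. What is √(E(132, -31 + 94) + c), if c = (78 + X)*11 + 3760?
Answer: √(15436 + 14*√2)/2 ≈ 62.161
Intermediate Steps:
E(h, K) = 7*√2/2 (E(h, K) = √(64 + 34)/2 = √98/2 = (7*√2)/2 = 7*√2/2)
c = 3859 (c = (78 - 69)*11 + 3760 = 9*11 + 3760 = 99 + 3760 = 3859)
√(E(132, -31 + 94) + c) = √(7*√2/2 + 3859) = √(3859 + 7*√2/2)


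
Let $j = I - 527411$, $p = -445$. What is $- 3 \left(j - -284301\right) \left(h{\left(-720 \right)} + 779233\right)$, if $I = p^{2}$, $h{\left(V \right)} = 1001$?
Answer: $105530549670$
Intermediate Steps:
$I = 198025$ ($I = \left(-445\right)^{2} = 198025$)
$j = -329386$ ($j = 198025 - 527411 = -329386$)
$- 3 \left(j - -284301\right) \left(h{\left(-720 \right)} + 779233\right) = - 3 \left(-329386 - -284301\right) \left(1001 + 779233\right) = - 3 \left(-329386 + 284301\right) 780234 = - 3 \left(\left(-45085\right) 780234\right) = \left(-3\right) \left(-35176849890\right) = 105530549670$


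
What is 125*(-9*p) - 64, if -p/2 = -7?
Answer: -15814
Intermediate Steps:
p = 14 (p = -2*(-7) = 14)
125*(-9*p) - 64 = 125*(-9*14) - 64 = 125*(-126) - 64 = -15750 - 64 = -15814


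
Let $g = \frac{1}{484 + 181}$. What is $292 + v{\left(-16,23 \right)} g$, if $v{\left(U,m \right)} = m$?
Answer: $\frac{194203}{665} \approx 292.03$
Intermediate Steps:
$g = \frac{1}{665} \approx 0.0015038$
$292 + v{\left(-16,23 \right)} g = 292 + 23 \cdot \frac{1}{665} = 292 + \frac{23}{665} = \frac{194203}{665}$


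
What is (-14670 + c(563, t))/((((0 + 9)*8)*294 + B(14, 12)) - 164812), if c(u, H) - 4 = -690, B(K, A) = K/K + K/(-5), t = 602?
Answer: 76780/718229 ≈ 0.10690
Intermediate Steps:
B(K, A) = 1 - K/5 (B(K, A) = 1 + K*(-⅕) = 1 - K/5)
c(u, H) = -686 (c(u, H) = 4 - 690 = -686)
(-14670 + c(563, t))/((((0 + 9)*8)*294 + B(14, 12)) - 164812) = (-14670 - 686)/((((0 + 9)*8)*294 + (1 - ⅕*14)) - 164812) = -15356/(((9*8)*294 + (1 - 14/5)) - 164812) = -15356/((72*294 - 9/5) - 164812) = -15356/((21168 - 9/5) - 164812) = -15356/(105831/5 - 164812) = -15356/(-718229/5) = -15356*(-5/718229) = 76780/718229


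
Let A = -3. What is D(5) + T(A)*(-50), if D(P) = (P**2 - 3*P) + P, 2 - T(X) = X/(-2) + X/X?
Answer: 40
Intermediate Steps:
T(X) = 1 + X/2 (T(X) = 2 - (X/(-2) + X/X) = 2 - (X*(-1/2) + 1) = 2 - (-X/2 + 1) = 2 - (1 - X/2) = 2 + (-1 + X/2) = 1 + X/2)
D(P) = P**2 - 2*P
D(5) + T(A)*(-50) = 5*(-2 + 5) + (1 + (1/2)*(-3))*(-50) = 5*3 + (1 - 3/2)*(-50) = 15 - 1/2*(-50) = 15 + 25 = 40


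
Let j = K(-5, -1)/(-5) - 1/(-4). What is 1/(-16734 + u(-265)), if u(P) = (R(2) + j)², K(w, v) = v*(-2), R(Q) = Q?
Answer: -400/6692231 ≈ -5.9771e-5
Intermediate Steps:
K(w, v) = -2*v
j = -3/20 (j = -2*(-1)/(-5) - 1/(-4) = 2*(-⅕) - 1*(-¼) = -⅖ + ¼ = -3/20 ≈ -0.15000)
u(P) = 1369/400 (u(P) = (2 - 3/20)² = (37/20)² = 1369/400)
1/(-16734 + u(-265)) = 1/(-16734 + 1369/400) = 1/(-6692231/400) = -400/6692231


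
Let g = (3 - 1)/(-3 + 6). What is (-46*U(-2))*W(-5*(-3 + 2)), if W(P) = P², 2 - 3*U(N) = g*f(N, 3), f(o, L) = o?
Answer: -11500/9 ≈ -1277.8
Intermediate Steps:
g = ⅔ (g = 2/3 = 2*(⅓) = ⅔ ≈ 0.66667)
U(N) = ⅔ - 2*N/9
(-46*U(-2))*W(-5*(-3 + 2)) = (-46*(⅔ - 2/9*(-2)))*(-5*(-3 + 2))² = (-46*(⅔ + 4/9))*(-5*(-1))² = -46*10/9*5² = -460/9*25 = -11500/9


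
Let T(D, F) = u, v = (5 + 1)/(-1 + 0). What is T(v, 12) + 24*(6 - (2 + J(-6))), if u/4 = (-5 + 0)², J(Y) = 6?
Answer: 52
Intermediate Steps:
v = -6 (v = 6/(-1) = 6*(-1) = -6)
u = 100 (u = 4*(-5 + 0)² = 4*(-5)² = 4*25 = 100)
T(D, F) = 100
T(v, 12) + 24*(6 - (2 + J(-6))) = 100 + 24*(6 - (2 + 6)) = 100 + 24*(6 - 1*8) = 100 + 24*(6 - 8) = 100 + 24*(-2) = 100 - 48 = 52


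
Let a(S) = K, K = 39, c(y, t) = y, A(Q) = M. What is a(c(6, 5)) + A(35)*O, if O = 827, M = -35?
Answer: -28906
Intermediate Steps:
A(Q) = -35
a(S) = 39
a(c(6, 5)) + A(35)*O = 39 - 35*827 = 39 - 28945 = -28906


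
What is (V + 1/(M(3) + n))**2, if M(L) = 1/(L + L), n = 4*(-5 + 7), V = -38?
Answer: 3444736/2401 ≈ 1434.7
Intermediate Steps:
n = 8 (n = 4*2 = 8)
M(L) = 1/(2*L)
(V + 1/(M(3) + n))**2 = (-38 + 1/((1/2)/3 + 8))**2 = (-38 + 1/((1/2)*(1/3) + 8))**2 = (-38 + 1/(1/6 + 8))**2 = (-38 + 1/(49/6))**2 = (-38 + 6/49)**2 = (-1856/49)**2 = 3444736/2401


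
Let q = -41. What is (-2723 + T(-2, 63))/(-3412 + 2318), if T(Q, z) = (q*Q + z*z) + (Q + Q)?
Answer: -662/547 ≈ -1.2102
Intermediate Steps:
T(Q, z) = z² - 39*Q (T(Q, z) = (-41*Q + z*z) + (Q + Q) = (-41*Q + z²) + 2*Q = (z² - 41*Q) + 2*Q = z² - 39*Q)
(-2723 + T(-2, 63))/(-3412 + 2318) = (-2723 + (63² - 39*(-2)))/(-3412 + 2318) = (-2723 + (3969 + 78))/(-1094) = (-2723 + 4047)*(-1/1094) = 1324*(-1/1094) = -662/547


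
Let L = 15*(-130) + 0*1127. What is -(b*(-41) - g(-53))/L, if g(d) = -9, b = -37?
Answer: 763/975 ≈ 0.78256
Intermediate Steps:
L = -1950 (L = -1950 + 0 = -1950)
-(b*(-41) - g(-53))/L = -(-37*(-41) - 1*(-9))/(-1950) = -(1517 + 9)*(-1)/1950 = -1526*(-1)/1950 = -1*(-763/975) = 763/975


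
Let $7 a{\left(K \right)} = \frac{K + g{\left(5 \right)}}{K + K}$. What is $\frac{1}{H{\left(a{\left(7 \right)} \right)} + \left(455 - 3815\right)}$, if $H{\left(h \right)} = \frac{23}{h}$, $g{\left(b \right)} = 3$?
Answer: $- \frac{5}{15673} \approx -0.00031902$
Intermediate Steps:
$a{\left(K \right)} = \frac{3 + K}{14 K}$ ($a{\left(K \right)} = \frac{\left(K + 3\right) \frac{1}{K + K}}{7} = \frac{\left(3 + K\right) \frac{1}{2 K}}{7} = \frac{\frac{1}{2} \frac{1}{K} \left(3 + K\right)}{7} = \frac{3 + K}{14 K}$)
$\frac{1}{H{\left(a{\left(7 \right)} \right)} + \left(455 - 3815\right)} = \frac{1}{\frac{23}{\frac{1}{14} \cdot \frac{1}{7} \left(3 + 7\right)} + \left(455 - 3815\right)} = \frac{1}{\frac{23}{\frac{1}{14} \cdot \frac{1}{7} \cdot 10} + \left(455 - 3815\right)} = \frac{1}{\frac{23}{\frac{5}{49}} - 3360} = \frac{1}{23 \cdot \frac{49}{5} - 3360} = \frac{1}{\frac{1127}{5} - 3360} = \frac{1}{- \frac{15673}{5}} = - \frac{5}{15673}$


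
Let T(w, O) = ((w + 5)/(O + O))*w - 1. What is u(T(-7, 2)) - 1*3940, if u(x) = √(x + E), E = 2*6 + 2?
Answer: -3940 + √66/2 ≈ -3935.9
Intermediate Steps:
T(w, O) = -1 + w*(5 + w)/(2*O) (T(w, O) = ((5 + w)/((2*O)))*w - 1 = ((5 + w)*(1/(2*O)))*w - 1 = ((5 + w)/(2*O))*w - 1 = w*(5 + w)/(2*O) - 1 = -1 + w*(5 + w)/(2*O))
E = 14 (E = 12 + 2 = 14)
u(x) = √(14 + x) (u(x) = √(x + 14) = √(14 + x))
u(T(-7, 2)) - 1*3940 = √(14 + (½)*((-7)² - 2*2 + 5*(-7))/2) - 1*3940 = √(14 + (½)*(½)*(49 - 4 - 35)) - 3940 = √(14 + (½)*(½)*10) - 3940 = √(14 + 5/2) - 3940 = √(33/2) - 3940 = √66/2 - 3940 = -3940 + √66/2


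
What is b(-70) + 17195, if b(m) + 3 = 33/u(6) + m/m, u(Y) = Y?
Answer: 34397/2 ≈ 17199.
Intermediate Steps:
b(m) = 7/2 (b(m) = -3 + (33/6 + m/m) = -3 + (33*(1/6) + 1) = -3 + (11/2 + 1) = -3 + 13/2 = 7/2)
b(-70) + 17195 = 7/2 + 17195 = 34397/2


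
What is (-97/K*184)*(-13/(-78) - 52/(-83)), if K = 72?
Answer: -881245/4482 ≈ -196.62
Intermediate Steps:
(-97/K*184)*(-13/(-78) - 52/(-83)) = (-97/72*184)*(-13/(-78) - 52/(-83)) = (-97*1/72*184)*(-13*(-1/78) - 52*(-1/83)) = (-97/72*184)*(⅙ + 52/83) = -2231/9*395/498 = -881245/4482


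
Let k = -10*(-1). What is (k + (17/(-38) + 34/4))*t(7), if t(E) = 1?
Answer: 343/19 ≈ 18.053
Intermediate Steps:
k = 10 (k = -1*(-10) = 10)
(k + (17/(-38) + 34/4))*t(7) = (10 + (17/(-38) + 34/4))*1 = (10 + (17*(-1/38) + 34*(1/4)))*1 = (10 + (-17/38 + 17/2))*1 = (10 + 153/19)*1 = (343/19)*1 = 343/19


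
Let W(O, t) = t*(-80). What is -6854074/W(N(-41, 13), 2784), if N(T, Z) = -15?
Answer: 3427037/111360 ≈ 30.774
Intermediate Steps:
W(O, t) = -80*t
-6854074/W(N(-41, 13), 2784) = -6854074/((-80*2784)) = -6854074/(-222720) = -6854074*(-1/222720) = 3427037/111360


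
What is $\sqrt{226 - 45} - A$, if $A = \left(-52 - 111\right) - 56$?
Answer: $219 + \sqrt{181} \approx 232.45$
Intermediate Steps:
$A = -219$ ($A = -163 - 56 = -219$)
$\sqrt{226 - 45} - A = \sqrt{226 - 45} - -219 = \sqrt{181} + 219 = 219 + \sqrt{181}$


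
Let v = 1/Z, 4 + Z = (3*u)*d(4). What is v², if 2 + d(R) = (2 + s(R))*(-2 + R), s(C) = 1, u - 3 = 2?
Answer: 1/3136 ≈ 0.00031888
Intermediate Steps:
u = 5 (u = 3 + 2 = 5)
d(R) = -8 + 3*R (d(R) = -2 + (2 + 1)*(-2 + R) = -2 + 3*(-2 + R) = -2 + (-6 + 3*R) = -8 + 3*R)
Z = 56 (Z = -4 + (3*5)*(-8 + 3*4) = -4 + 15*(-8 + 12) = -4 + 15*4 = -4 + 60 = 56)
v = 1/56 ≈ 0.017857
v² = (1/56)² = 1/3136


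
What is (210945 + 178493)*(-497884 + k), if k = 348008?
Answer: -58367409688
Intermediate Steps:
(210945 + 178493)*(-497884 + k) = (210945 + 178493)*(-497884 + 348008) = 389438*(-149876) = -58367409688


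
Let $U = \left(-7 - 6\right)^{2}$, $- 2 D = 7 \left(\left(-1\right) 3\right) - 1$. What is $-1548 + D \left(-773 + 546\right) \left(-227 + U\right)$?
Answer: $143278$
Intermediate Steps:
$D = 11$ ($D = - \frac{7 \left(\left(-1\right) 3\right) - 1}{2} = - \frac{7 \left(-3\right) - 1}{2} = - \frac{-21 - 1}{2} = \left(- \frac{1}{2}\right) \left(-22\right) = 11$)
$U = 169$ ($U = \left(-13\right)^{2} = 169$)
$-1548 + D \left(-773 + 546\right) \left(-227 + U\right) = -1548 + 11 \left(-773 + 546\right) \left(-227 + 169\right) = -1548 + 11 \left(\left(-227\right) \left(-58\right)\right) = -1548 + 11 \cdot 13166 = -1548 + 144826 = 143278$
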